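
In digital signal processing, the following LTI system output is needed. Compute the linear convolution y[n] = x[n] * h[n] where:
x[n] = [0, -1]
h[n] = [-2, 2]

y[n] = sum_k x[k]*h[n-k]. Output length = len(x) + len(h) - 1 = 2 + 2 - 1 = 3.
y[0] = 0*-2 = 0
y[1] = -1*-2 + 0*2 = 2
y[2] = -1*2 = -2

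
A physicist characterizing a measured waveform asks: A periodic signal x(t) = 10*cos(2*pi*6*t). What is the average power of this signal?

Average power of A*cos(wt) is A^2/2.
P = 10^2 / 2 = 100/2 = 50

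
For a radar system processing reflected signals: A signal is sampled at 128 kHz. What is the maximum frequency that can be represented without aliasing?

The maximum frequency that can be represented without aliasing
is the Nyquist frequency: f_max = f_s / 2 = 128 kHz / 2 = 64 kHz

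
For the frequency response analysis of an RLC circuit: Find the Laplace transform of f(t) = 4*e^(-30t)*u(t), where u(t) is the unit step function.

Standard Laplace transform pair:
e^(-at)*u(t) <-> 1/(s+a)
With a = 30: L{4*e^(-30t)*u(t)} = 4/(s+30), ROC: Re(s) > -30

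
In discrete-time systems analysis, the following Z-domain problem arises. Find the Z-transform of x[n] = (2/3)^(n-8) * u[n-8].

Time-shifting property: if X(z) = Z{x[n]}, then Z{x[n-d]} = z^(-d) * X(z)
X(z) = z/(z - 2/3) for x[n] = (2/3)^n * u[n]
Z{x[n-8]} = z^(-8) * z/(z - 2/3) = z^(-7)/(z - 2/3)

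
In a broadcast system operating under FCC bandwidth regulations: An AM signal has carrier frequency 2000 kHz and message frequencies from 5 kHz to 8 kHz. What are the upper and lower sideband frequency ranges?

Upper sideband (USB) = fc + [fm_low, fm_high] = 2000 + [5, 8] = [2005, 2008] kHz
Lower sideband (LSB) = fc - [fm_high, fm_low] = 2000 - [8, 5] = [1992, 1995] kHz
Total occupied spectrum: 1992 kHz to 2008 kHz (plus carrier at 2000 kHz)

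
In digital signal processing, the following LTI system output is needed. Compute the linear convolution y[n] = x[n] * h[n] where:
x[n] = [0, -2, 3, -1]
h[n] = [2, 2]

y[n] = sum_k x[k]*h[n-k]. Output length = len(x) + len(h) - 1 = 4 + 2 - 1 = 5.
y[0] = 0*2 = 0
y[1] = -2*2 + 0*2 = -4
y[2] = 3*2 + -2*2 = 2
y[3] = -1*2 + 3*2 = 4
y[4] = -1*2 = -2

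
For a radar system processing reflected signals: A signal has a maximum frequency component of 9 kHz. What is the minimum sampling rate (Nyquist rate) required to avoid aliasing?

By the Nyquist-Shannon sampling theorem,
the minimum sampling rate (Nyquist rate) must be at least 2 * f_max.
Nyquist rate = 2 * 9 kHz = 18 kHz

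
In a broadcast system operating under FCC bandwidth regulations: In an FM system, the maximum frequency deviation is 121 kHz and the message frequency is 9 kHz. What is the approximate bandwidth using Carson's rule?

Carson's rule: BW = 2*(delta_f + f_m)
= 2*(121 + 9) kHz = 260 kHz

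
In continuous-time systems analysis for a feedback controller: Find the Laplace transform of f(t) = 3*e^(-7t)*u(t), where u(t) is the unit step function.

Standard Laplace transform pair:
e^(-at)*u(t) <-> 1/(s+a)
With a = 7: L{3*e^(-7t)*u(t)} = 3/(s+7), ROC: Re(s) > -7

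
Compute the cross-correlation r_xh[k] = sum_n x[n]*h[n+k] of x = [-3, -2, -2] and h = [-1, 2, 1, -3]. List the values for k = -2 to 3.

Both sequences indexed from 0 and zero outside their support.
Lags with overlap: k = -2 to 3.
  r_xh[-2] = x[2]*h[0] = 2
  r_xh[-1] = x[1]*h[0] + x[2]*h[1] = -2
  r_xh[0] = x[0]*h[0] + x[1]*h[1] + x[2]*h[2] = -3
  r_xh[1] = x[0]*h[1] + x[1]*h[2] + x[2]*h[3] = -2
  r_xh[2] = x[0]*h[2] + x[1]*h[3] = 3
  r_xh[3] = x[0]*h[3] = 9
r_xh = [2, -2, -3, -2, 3, 9] (for k = -2, ..., 3)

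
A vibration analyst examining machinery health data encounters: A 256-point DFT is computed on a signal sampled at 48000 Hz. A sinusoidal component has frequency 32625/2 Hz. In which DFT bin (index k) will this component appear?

DFT frequency resolution = f_s/N = 48000/256 = 375/2 Hz
Bin index k = f_signal / resolution = 32625/2 / 375/2 = 87
The signal frequency 32625/2 Hz falls in DFT bin k = 87.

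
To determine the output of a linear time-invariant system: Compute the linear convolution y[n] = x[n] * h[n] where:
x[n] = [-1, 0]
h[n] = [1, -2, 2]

y[n] = sum_k x[k]*h[n-k]. Output length = len(x) + len(h) - 1 = 2 + 3 - 1 = 4.
y[0] = -1*1 = -1
y[1] = 0*1 + -1*-2 = 2
y[2] = 0*-2 + -1*2 = -2
y[3] = 0*2 = 0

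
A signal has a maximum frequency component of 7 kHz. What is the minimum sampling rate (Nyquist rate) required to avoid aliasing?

By the Nyquist-Shannon sampling theorem,
the minimum sampling rate (Nyquist rate) must be at least 2 * f_max.
Nyquist rate = 2 * 7 kHz = 14 kHz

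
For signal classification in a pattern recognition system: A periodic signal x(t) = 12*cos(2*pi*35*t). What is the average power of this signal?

Average power of A*cos(wt) is A^2/2.
P = 12^2 / 2 = 144/2 = 72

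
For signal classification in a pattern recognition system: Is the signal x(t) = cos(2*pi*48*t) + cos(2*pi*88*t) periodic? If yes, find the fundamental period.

f1 = 48 Hz, f2 = 88 Hz
Period T1 = 1/48, T2 = 1/88
Ratio T1/T2 = 88/48, which is rational.
The signal is periodic with fundamental period T = 1/GCD(48,88) = 1/8 s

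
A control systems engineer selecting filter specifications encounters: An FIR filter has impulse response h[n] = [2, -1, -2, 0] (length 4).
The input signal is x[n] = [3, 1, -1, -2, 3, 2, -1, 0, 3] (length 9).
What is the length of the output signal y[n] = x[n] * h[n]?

For linear convolution, the output length is:
len(y) = len(x) + len(h) - 1 = 9 + 4 - 1 = 12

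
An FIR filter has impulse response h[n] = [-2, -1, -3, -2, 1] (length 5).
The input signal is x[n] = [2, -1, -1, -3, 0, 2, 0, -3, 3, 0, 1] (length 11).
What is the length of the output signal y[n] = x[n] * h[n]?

For linear convolution, the output length is:
len(y) = len(x) + len(h) - 1 = 11 + 5 - 1 = 15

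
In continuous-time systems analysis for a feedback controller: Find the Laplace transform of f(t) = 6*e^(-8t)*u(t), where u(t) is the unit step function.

Standard Laplace transform pair:
e^(-at)*u(t) <-> 1/(s+a)
With a = 8: L{6*e^(-8t)*u(t)} = 6/(s+8), ROC: Re(s) > -8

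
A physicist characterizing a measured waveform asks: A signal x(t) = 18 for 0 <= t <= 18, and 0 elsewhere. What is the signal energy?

Energy = integral of |x(t)|^2 dt over the signal duration
= 18^2 * 18 = 324 * 18 = 5832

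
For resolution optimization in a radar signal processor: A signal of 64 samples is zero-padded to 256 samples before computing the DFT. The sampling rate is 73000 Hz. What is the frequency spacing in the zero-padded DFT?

Original DFT: N = 64, resolution = f_s/N = 73000/64 = 9125/8 Hz
Zero-padded DFT: N = 256, resolution = f_s/N = 73000/256 = 9125/32 Hz
Zero-padding interpolates the spectrum (finer frequency grid)
but does NOT improve the true spectral resolution (ability to resolve close frequencies).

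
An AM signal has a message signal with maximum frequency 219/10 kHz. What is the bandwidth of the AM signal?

In AM (double-sideband), the bandwidth is twice the message frequency.
BW = 2 * f_m = 2 * 219/10 kHz = 219/5 kHz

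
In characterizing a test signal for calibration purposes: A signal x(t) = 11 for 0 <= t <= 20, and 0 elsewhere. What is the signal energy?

Energy = integral of |x(t)|^2 dt over the signal duration
= 11^2 * 20 = 121 * 20 = 2420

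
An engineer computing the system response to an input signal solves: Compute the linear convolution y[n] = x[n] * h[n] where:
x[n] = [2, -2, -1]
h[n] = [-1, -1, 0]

y[n] = sum_k x[k]*h[n-k]. Output length = len(x) + len(h) - 1 = 3 + 3 - 1 = 5.
y[0] = 2*-1 = -2
y[1] = -2*-1 + 2*-1 = 0
y[2] = -1*-1 + -2*-1 + 2*0 = 3
y[3] = -1*-1 + -2*0 = 1
y[4] = -1*0 = 0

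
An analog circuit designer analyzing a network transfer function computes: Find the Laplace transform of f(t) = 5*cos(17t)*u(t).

Standard pair: cos(wt)*u(t) <-> s/(s^2+w^2)
With w = 17: L{5*cos(17t)*u(t)} = 5s/(s^2+289)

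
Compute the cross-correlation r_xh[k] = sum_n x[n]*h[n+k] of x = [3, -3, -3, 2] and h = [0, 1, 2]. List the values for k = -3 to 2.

Both sequences indexed from 0 and zero outside their support.
Lags with overlap: k = -3 to 2.
  r_xh[-3] = x[3]*h[0] = 0
  r_xh[-2] = x[2]*h[0] + x[3]*h[1] = 2
  r_xh[-1] = x[1]*h[0] + x[2]*h[1] + x[3]*h[2] = 1
  r_xh[0] = x[0]*h[0] + x[1]*h[1] + x[2]*h[2] = -9
  r_xh[1] = x[0]*h[1] + x[1]*h[2] = -3
  r_xh[2] = x[0]*h[2] = 6
r_xh = [0, 2, 1, -9, -3, 6] (for k = -3, ..., 2)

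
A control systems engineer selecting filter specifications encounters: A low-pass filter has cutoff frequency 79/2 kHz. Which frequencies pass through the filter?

A low-pass filter passes all frequencies below the cutoff frequency 79/2 kHz and attenuates higher frequencies.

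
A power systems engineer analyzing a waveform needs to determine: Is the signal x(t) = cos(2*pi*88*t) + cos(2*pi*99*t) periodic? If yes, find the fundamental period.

f1 = 88 Hz, f2 = 99 Hz
Period T1 = 1/88, T2 = 1/99
Ratio T1/T2 = 99/88, which is rational.
The signal is periodic with fundamental period T = 1/GCD(88,99) = 1/11 s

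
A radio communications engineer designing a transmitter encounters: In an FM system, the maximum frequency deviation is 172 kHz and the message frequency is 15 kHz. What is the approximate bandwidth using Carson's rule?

Carson's rule: BW = 2*(delta_f + f_m)
= 2*(172 + 15) kHz = 374 kHz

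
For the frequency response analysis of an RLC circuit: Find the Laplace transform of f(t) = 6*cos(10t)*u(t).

Standard pair: cos(wt)*u(t) <-> s/(s^2+w^2)
With w = 10: L{6*cos(10t)*u(t)} = 6s/(s^2+100)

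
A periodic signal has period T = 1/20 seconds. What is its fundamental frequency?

The fundamental frequency is the reciprocal of the period.
f = 1/T = 1/(1/20) = 20 Hz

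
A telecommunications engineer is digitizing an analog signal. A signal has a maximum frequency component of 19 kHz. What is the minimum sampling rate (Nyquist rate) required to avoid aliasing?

By the Nyquist-Shannon sampling theorem,
the minimum sampling rate (Nyquist rate) must be at least 2 * f_max.
Nyquist rate = 2 * 19 kHz = 38 kHz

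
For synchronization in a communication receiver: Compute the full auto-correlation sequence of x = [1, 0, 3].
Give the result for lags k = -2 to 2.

r_xx[k] = sum_m x[m]*x[m+k], indexed from 0, for k = -2 to 2:
  r_xx[-2] = x[2]*x[0] = 3
  r_xx[-1] = x[1]*x[0] + x[2]*x[1] = 0
  r_xx[0] = x[0]*x[0] + x[1]*x[1] + x[2]*x[2] = 10
  r_xx[1] = x[0]*x[1] + x[1]*x[2] = 0
  r_xx[2] = x[0]*x[2] = 3
r_xx = [3, 0, 10, 0, 3]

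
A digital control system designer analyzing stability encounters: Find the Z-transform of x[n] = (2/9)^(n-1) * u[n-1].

Time-shifting property: if X(z) = Z{x[n]}, then Z{x[n-d]} = z^(-d) * X(z)
X(z) = z/(z - 2/9) for x[n] = (2/9)^n * u[n]
Z{x[n-1]} = z^(-1) * z/(z - 2/9) = 1/(z - 2/9)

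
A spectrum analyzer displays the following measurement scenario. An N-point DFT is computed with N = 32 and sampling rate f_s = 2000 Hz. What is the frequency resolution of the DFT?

DFT frequency resolution = f_s / N
= 2000 / 32 = 125/2 Hz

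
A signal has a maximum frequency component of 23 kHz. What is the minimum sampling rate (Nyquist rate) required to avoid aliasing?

By the Nyquist-Shannon sampling theorem,
the minimum sampling rate (Nyquist rate) must be at least 2 * f_max.
Nyquist rate = 2 * 23 kHz = 46 kHz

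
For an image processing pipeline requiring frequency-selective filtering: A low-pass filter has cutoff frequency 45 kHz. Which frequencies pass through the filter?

A low-pass filter passes all frequencies below the cutoff frequency 45 kHz and attenuates higher frequencies.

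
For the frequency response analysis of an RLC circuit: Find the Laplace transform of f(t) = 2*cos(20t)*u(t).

Standard pair: cos(wt)*u(t) <-> s/(s^2+w^2)
With w = 20: L{2*cos(20t)*u(t)} = 2s/(s^2+400)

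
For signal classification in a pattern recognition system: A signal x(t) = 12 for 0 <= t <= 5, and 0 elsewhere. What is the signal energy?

Energy = integral of |x(t)|^2 dt over the signal duration
= 12^2 * 5 = 144 * 5 = 720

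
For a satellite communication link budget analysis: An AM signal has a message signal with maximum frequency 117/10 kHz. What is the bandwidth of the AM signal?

In AM (double-sideband), the bandwidth is twice the message frequency.
BW = 2 * f_m = 2 * 117/10 kHz = 117/5 kHz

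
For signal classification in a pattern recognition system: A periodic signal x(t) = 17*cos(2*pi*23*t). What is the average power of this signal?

Average power of A*cos(wt) is A^2/2.
P = 17^2 / 2 = 289/2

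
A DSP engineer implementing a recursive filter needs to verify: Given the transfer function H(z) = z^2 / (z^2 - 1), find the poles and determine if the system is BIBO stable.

Poles are roots of the denominator: z^2 - 1 = 0.
Quadratic formula: z = [-(0) +/- sqrt((0)^2 - 4*(-1))] / 2
Discriminant = 0 + 4 = 4; sqrt = 2.
z = (0 +/- 2) / 2 => z = 1 or z = -1.
|p1| = 1, |p2| = 1.
For BIBO stability, all poles must lie inside the unit circle (|p| < 1).
System is UNSTABLE since at least one |p| >= 1.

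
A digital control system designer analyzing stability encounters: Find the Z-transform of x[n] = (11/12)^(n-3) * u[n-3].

Time-shifting property: if X(z) = Z{x[n]}, then Z{x[n-d]} = z^(-d) * X(z)
X(z) = z/(z - 11/12) for x[n] = (11/12)^n * u[n]
Z{x[n-3]} = z^(-3) * z/(z - 11/12) = z^(-2)/(z - 11/12)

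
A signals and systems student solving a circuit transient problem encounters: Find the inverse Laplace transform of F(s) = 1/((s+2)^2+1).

Standard pair: w/((s+a)^2+w^2) <-> e^(-at)*sin(wt)*u(t)
With a=2, w=1: f(t) = e^(-2t)*sin(t)*u(t)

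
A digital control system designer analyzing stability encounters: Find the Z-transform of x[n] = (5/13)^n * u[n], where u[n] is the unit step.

The Z-transform of a^n * u[n] is z/(z-a) for |z| > |a|.
Here a = 5/13, so X(z) = z/(z - (5/13)) = 13z/(13z - 5)
ROC: |z| > 5/13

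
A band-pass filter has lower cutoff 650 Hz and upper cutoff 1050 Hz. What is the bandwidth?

Bandwidth = f_high - f_low
= 1050 Hz - 650 Hz = 400 Hz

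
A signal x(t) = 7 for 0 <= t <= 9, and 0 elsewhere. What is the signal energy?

Energy = integral of |x(t)|^2 dt over the signal duration
= 7^2 * 9 = 49 * 9 = 441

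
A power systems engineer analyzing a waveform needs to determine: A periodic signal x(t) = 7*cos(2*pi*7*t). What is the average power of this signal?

Average power of A*cos(wt) is A^2/2.
P = 7^2 / 2 = 49/2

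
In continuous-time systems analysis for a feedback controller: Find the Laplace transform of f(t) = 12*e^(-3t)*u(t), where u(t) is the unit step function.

Standard Laplace transform pair:
e^(-at)*u(t) <-> 1/(s+a)
With a = 3: L{12*e^(-3t)*u(t)} = 12/(s+3), ROC: Re(s) > -3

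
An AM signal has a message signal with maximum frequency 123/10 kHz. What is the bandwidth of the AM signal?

In AM (double-sideband), the bandwidth is twice the message frequency.
BW = 2 * f_m = 2 * 123/10 kHz = 123/5 kHz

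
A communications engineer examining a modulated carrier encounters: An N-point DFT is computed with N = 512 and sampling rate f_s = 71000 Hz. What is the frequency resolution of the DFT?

DFT frequency resolution = f_s / N
= 71000 / 512 = 8875/64 Hz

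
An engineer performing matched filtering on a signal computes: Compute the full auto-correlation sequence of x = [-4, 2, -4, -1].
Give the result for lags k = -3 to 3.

r_xx[k] = sum_m x[m]*x[m+k], indexed from 0, for k = -3 to 3:
  r_xx[-3] = x[3]*x[0] = 4
  r_xx[-2] = x[2]*x[0] + x[3]*x[1] = 14
  r_xx[-1] = x[1]*x[0] + x[2]*x[1] + x[3]*x[2] = -12
  r_xx[0] = x[0]*x[0] + x[1]*x[1] + x[2]*x[2] + x[3]*x[3] = 37
  r_xx[1] = x[0]*x[1] + x[1]*x[2] + x[2]*x[3] = -12
  r_xx[2] = x[0]*x[2] + x[1]*x[3] = 14
  r_xx[3] = x[0]*x[3] = 4
r_xx = [4, 14, -12, 37, -12, 14, 4]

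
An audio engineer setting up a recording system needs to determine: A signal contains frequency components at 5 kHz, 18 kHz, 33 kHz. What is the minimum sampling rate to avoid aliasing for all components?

The highest frequency component is f_max = 33 kHz.
Nyquist rate = 2 * f_max = 2 * 33 kHz = 66 kHz.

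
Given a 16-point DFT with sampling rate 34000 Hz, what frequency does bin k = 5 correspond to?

The frequency of DFT bin k is: f_k = k * f_s / N
f_5 = 5 * 34000 / 16 = 10625 Hz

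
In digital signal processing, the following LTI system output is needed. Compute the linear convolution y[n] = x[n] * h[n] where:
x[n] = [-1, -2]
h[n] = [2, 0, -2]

y[n] = sum_k x[k]*h[n-k]. Output length = len(x) + len(h) - 1 = 2 + 3 - 1 = 4.
y[0] = -1*2 = -2
y[1] = -2*2 + -1*0 = -4
y[2] = -2*0 + -1*-2 = 2
y[3] = -2*-2 = 4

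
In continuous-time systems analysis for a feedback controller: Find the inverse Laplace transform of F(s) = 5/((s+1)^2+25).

Standard pair: w/((s+a)^2+w^2) <-> e^(-at)*sin(wt)*u(t)
With a=1, w=5: f(t) = e^(-t)*sin(5t)*u(t)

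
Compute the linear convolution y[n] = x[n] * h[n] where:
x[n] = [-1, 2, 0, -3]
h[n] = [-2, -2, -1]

y[n] = sum_k x[k]*h[n-k]. Output length = len(x) + len(h) - 1 = 4 + 3 - 1 = 6.
y[0] = -1*-2 = 2
y[1] = 2*-2 + -1*-2 = -2
y[2] = 0*-2 + 2*-2 + -1*-1 = -3
y[3] = -3*-2 + 0*-2 + 2*-1 = 4
y[4] = -3*-2 + 0*-1 = 6
y[5] = -3*-1 = 3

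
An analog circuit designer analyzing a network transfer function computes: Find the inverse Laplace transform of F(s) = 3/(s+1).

Standard pair: k/(s+a) <-> k*e^(-at)*u(t)
With k=3, a=1: f(t) = 3*e^(-t)*u(t)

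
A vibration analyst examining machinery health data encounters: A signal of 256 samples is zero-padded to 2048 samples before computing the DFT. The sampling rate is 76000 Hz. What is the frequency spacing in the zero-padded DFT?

Original DFT: N = 256, resolution = f_s/N = 76000/256 = 2375/8 Hz
Zero-padded DFT: N = 2048, resolution = f_s/N = 76000/2048 = 2375/64 Hz
Zero-padding interpolates the spectrum (finer frequency grid)
but does NOT improve the true spectral resolution (ability to resolve close frequencies).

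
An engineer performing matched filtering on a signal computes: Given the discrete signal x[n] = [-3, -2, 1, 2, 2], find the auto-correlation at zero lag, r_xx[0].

The auto-correlation at zero lag r_xx[0] equals the signal energy.
r_xx[0] = sum of x[n]^2 = (-3)^2 + (-2)^2 + 1^2 + 2^2 + 2^2
= 9 + 4 + 1 + 4 + 4 = 22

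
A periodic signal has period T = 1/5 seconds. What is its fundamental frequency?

The fundamental frequency is the reciprocal of the period.
f = 1/T = 1/(1/5) = 5 Hz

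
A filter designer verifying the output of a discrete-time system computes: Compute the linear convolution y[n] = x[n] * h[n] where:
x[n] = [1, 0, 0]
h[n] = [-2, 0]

y[n] = sum_k x[k]*h[n-k]. Output length = len(x) + len(h) - 1 = 3 + 2 - 1 = 4.
y[0] = 1*-2 = -2
y[1] = 0*-2 + 1*0 = 0
y[2] = 0*-2 + 0*0 = 0
y[3] = 0*0 = 0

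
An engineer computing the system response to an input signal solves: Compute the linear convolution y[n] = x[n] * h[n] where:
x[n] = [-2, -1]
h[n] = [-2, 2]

y[n] = sum_k x[k]*h[n-k]. Output length = len(x) + len(h) - 1 = 2 + 2 - 1 = 3.
y[0] = -2*-2 = 4
y[1] = -1*-2 + -2*2 = -2
y[2] = -1*2 = -2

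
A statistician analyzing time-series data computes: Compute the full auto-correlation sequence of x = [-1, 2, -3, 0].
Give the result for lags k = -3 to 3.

r_xx[k] = sum_m x[m]*x[m+k], indexed from 0, for k = -3 to 3:
  r_xx[-3] = x[3]*x[0] = 0
  r_xx[-2] = x[2]*x[0] + x[3]*x[1] = 3
  r_xx[-1] = x[1]*x[0] + x[2]*x[1] + x[3]*x[2] = -8
  r_xx[0] = x[0]*x[0] + x[1]*x[1] + x[2]*x[2] + x[3]*x[3] = 14
  r_xx[1] = x[0]*x[1] + x[1]*x[2] + x[2]*x[3] = -8
  r_xx[2] = x[0]*x[2] + x[1]*x[3] = 3
  r_xx[3] = x[0]*x[3] = 0
r_xx = [0, 3, -8, 14, -8, 3, 0]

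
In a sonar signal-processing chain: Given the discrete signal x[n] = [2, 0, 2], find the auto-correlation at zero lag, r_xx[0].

The auto-correlation at zero lag r_xx[0] equals the signal energy.
r_xx[0] = sum of x[n]^2 = 2^2 + 0^2 + 2^2
= 4 + 0 + 4 = 8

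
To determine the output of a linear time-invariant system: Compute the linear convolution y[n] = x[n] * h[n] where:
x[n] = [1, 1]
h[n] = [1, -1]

y[n] = sum_k x[k]*h[n-k]. Output length = len(x) + len(h) - 1 = 2 + 2 - 1 = 3.
y[0] = 1*1 = 1
y[1] = 1*1 + 1*-1 = 0
y[2] = 1*-1 = -1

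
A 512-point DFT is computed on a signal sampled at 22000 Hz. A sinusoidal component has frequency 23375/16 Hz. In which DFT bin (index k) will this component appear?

DFT frequency resolution = f_s/N = 22000/512 = 1375/32 Hz
Bin index k = f_signal / resolution = 23375/16 / 1375/32 = 34
The signal frequency 23375/16 Hz falls in DFT bin k = 34.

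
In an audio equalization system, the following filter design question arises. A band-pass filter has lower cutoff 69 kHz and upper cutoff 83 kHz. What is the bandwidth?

Bandwidth = f_high - f_low
= 83 kHz - 69 kHz = 14 kHz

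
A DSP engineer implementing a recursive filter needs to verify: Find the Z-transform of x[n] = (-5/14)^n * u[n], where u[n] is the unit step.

The Z-transform of a^n * u[n] is z/(z-a) for |z| > |a|.
Here a = -5/14, so X(z) = z/(z - (-5/14)) = 14z/(14z + 5)
ROC: |z| > 5/14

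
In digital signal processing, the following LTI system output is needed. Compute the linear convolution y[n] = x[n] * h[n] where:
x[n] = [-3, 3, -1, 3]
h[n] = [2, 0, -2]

y[n] = sum_k x[k]*h[n-k]. Output length = len(x) + len(h) - 1 = 4 + 3 - 1 = 6.
y[0] = -3*2 = -6
y[1] = 3*2 + -3*0 = 6
y[2] = -1*2 + 3*0 + -3*-2 = 4
y[3] = 3*2 + -1*0 + 3*-2 = 0
y[4] = 3*0 + -1*-2 = 2
y[5] = 3*-2 = -6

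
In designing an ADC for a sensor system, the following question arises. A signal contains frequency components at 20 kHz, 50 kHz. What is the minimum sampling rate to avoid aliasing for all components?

The highest frequency component is f_max = 50 kHz.
Nyquist rate = 2 * f_max = 2 * 50 kHz = 100 kHz.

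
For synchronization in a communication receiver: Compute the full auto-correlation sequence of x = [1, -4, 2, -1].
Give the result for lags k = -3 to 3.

r_xx[k] = sum_m x[m]*x[m+k], indexed from 0, for k = -3 to 3:
  r_xx[-3] = x[3]*x[0] = -1
  r_xx[-2] = x[2]*x[0] + x[3]*x[1] = 6
  r_xx[-1] = x[1]*x[0] + x[2]*x[1] + x[3]*x[2] = -14
  r_xx[0] = x[0]*x[0] + x[1]*x[1] + x[2]*x[2] + x[3]*x[3] = 22
  r_xx[1] = x[0]*x[1] + x[1]*x[2] + x[2]*x[3] = -14
  r_xx[2] = x[0]*x[2] + x[1]*x[3] = 6
  r_xx[3] = x[0]*x[3] = -1
r_xx = [-1, 6, -14, 22, -14, 6, -1]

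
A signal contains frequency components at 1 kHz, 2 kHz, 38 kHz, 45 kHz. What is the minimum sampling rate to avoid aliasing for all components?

The highest frequency component is f_max = 45 kHz.
Nyquist rate = 2 * f_max = 2 * 45 kHz = 90 kHz.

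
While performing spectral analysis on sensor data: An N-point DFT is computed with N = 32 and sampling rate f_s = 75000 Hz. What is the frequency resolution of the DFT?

DFT frequency resolution = f_s / N
= 75000 / 32 = 9375/4 Hz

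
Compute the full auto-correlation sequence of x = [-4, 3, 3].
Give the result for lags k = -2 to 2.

r_xx[k] = sum_m x[m]*x[m+k], indexed from 0, for k = -2 to 2:
  r_xx[-2] = x[2]*x[0] = -12
  r_xx[-1] = x[1]*x[0] + x[2]*x[1] = -3
  r_xx[0] = x[0]*x[0] + x[1]*x[1] + x[2]*x[2] = 34
  r_xx[1] = x[0]*x[1] + x[1]*x[2] = -3
  r_xx[2] = x[0]*x[2] = -12
r_xx = [-12, -3, 34, -3, -12]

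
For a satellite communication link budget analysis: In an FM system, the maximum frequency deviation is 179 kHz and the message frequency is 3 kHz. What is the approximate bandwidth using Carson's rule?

Carson's rule: BW = 2*(delta_f + f_m)
= 2*(179 + 3) kHz = 364 kHz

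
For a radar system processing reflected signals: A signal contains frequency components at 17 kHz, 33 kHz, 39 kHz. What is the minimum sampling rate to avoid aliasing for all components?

The highest frequency component is f_max = 39 kHz.
Nyquist rate = 2 * f_max = 2 * 39 kHz = 78 kHz.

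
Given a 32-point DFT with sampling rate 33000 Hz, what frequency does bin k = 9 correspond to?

The frequency of DFT bin k is: f_k = k * f_s / N
f_9 = 9 * 33000 / 32 = 37125/4 Hz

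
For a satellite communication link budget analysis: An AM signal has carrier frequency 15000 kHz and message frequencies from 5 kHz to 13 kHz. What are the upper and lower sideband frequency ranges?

Upper sideband (USB) = fc + [fm_low, fm_high] = 15000 + [5, 13] = [15005, 15013] kHz
Lower sideband (LSB) = fc - [fm_high, fm_low] = 15000 - [13, 5] = [14987, 14995] kHz
Total occupied spectrum: 14987 kHz to 15013 kHz (plus carrier at 15000 kHz)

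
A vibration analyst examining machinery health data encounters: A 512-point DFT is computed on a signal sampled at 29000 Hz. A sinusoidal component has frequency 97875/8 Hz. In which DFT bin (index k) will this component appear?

DFT frequency resolution = f_s/N = 29000/512 = 3625/64 Hz
Bin index k = f_signal / resolution = 97875/8 / 3625/64 = 216
The signal frequency 97875/8 Hz falls in DFT bin k = 216.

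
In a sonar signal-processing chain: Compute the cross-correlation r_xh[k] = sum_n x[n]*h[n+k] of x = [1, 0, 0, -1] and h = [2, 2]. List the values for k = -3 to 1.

Both sequences indexed from 0 and zero outside their support.
Lags with overlap: k = -3 to 1.
  r_xh[-3] = x[3]*h[0] = -2
  r_xh[-2] = x[2]*h[0] + x[3]*h[1] = -2
  r_xh[-1] = x[1]*h[0] + x[2]*h[1] = 0
  r_xh[0] = x[0]*h[0] + x[1]*h[1] = 2
  r_xh[1] = x[0]*h[1] = 2
r_xh = [-2, -2, 0, 2, 2] (for k = -3, ..., 1)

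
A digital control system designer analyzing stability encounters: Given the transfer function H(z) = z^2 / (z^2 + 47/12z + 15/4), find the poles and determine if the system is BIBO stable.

Poles are roots of the denominator: z^2 + 47/12z + 15/4 = 0.
Quadratic formula: z = [-(47/12) +/- sqrt((47/12)^2 - 4*(15/4))] / 2
Discriminant = 2209/144 - 15 = 49/144; sqrt = 7/12.
z = (-47/12 +/- 7/12) / 2 => z = -5/3 or z = -9/4.
|p1| = 5/3, |p2| = 9/4.
For BIBO stability, all poles must lie inside the unit circle (|p| < 1).
System is UNSTABLE since at least one |p| >= 1.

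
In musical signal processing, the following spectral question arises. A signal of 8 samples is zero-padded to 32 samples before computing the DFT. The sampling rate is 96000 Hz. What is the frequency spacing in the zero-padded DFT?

Original DFT: N = 8, resolution = f_s/N = 96000/8 = 12000 Hz
Zero-padded DFT: N = 32, resolution = f_s/N = 96000/32 = 3000 Hz
Zero-padding interpolates the spectrum (finer frequency grid)
but does NOT improve the true spectral resolution (ability to resolve close frequencies).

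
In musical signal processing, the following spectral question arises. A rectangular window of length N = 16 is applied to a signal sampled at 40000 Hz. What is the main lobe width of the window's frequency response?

For a rectangular window of length N,
the main lobe width in frequency is 2*f_s/N.
= 2*40000/16 = 5000 Hz
This determines the minimum frequency separation for resolving two sinusoids.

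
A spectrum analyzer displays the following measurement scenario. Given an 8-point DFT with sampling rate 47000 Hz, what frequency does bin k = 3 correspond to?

The frequency of DFT bin k is: f_k = k * f_s / N
f_3 = 3 * 47000 / 8 = 17625 Hz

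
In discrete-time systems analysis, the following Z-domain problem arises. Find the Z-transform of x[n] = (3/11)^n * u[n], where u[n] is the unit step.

The Z-transform of a^n * u[n] is z/(z-a) for |z| > |a|.
Here a = 3/11, so X(z) = z/(z - (3/11)) = 11z/(11z - 3)
ROC: |z| > 3/11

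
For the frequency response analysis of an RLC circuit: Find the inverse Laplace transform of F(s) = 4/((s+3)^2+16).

Standard pair: w/((s+a)^2+w^2) <-> e^(-at)*sin(wt)*u(t)
With a=3, w=4: f(t) = e^(-3t)*sin(4t)*u(t)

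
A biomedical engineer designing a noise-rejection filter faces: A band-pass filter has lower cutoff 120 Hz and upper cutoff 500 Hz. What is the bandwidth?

Bandwidth = f_high - f_low
= 500 Hz - 120 Hz = 380 Hz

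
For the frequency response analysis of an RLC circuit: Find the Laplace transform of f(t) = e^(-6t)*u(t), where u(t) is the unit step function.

Standard Laplace transform pair:
e^(-at)*u(t) <-> 1/(s+a)
With a = 6: L{e^(-6t)*u(t)} = 1/(s+6), ROC: Re(s) > -6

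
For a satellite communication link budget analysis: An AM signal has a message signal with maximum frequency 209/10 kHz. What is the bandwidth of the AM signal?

In AM (double-sideband), the bandwidth is twice the message frequency.
BW = 2 * f_m = 2 * 209/10 kHz = 209/5 kHz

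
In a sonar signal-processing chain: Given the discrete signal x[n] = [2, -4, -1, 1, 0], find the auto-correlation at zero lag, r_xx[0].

The auto-correlation at zero lag r_xx[0] equals the signal energy.
r_xx[0] = sum of x[n]^2 = 2^2 + (-4)^2 + (-1)^2 + 1^2 + 0^2
= 4 + 16 + 1 + 1 + 0 = 22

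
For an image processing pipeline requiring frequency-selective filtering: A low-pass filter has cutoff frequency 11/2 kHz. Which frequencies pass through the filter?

A low-pass filter passes all frequencies below the cutoff frequency 11/2 kHz and attenuates higher frequencies.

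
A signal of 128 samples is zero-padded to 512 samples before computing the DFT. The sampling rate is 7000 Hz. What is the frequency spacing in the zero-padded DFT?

Original DFT: N = 128, resolution = f_s/N = 7000/128 = 875/16 Hz
Zero-padded DFT: N = 512, resolution = f_s/N = 7000/512 = 875/64 Hz
Zero-padding interpolates the spectrum (finer frequency grid)
but does NOT improve the true spectral resolution (ability to resolve close frequencies).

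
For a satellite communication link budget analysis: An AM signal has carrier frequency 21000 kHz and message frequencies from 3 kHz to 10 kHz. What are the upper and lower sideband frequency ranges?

Upper sideband (USB) = fc + [fm_low, fm_high] = 21000 + [3, 10] = [21003, 21010] kHz
Lower sideband (LSB) = fc - [fm_high, fm_low] = 21000 - [10, 3] = [20990, 20997] kHz
Total occupied spectrum: 20990 kHz to 21010 kHz (plus carrier at 21000 kHz)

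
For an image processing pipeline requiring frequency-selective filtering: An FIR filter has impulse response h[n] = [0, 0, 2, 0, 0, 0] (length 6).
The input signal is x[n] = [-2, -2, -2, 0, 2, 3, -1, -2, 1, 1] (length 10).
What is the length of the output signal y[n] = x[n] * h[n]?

For linear convolution, the output length is:
len(y) = len(x) + len(h) - 1 = 10 + 6 - 1 = 15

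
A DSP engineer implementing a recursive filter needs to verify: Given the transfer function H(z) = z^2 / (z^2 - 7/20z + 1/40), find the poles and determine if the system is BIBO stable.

Poles are roots of the denominator: z^2 - 7/20z + 1/40 = 0.
Quadratic formula: z = [-(-7/20) +/- sqrt((-7/20)^2 - 4*(1/40))] / 2
Discriminant = 49/400 - 1/10 = 9/400; sqrt = 3/20.
z = (7/20 +/- 3/20) / 2 => z = 1/4 or z = 1/10.
|p1| = 1/10, |p2| = 1/4.
For BIBO stability, all poles must lie inside the unit circle (|p| < 1).
System is STABLE since both |p| < 1.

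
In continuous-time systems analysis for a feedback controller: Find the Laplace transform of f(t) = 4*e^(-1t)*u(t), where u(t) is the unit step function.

Standard Laplace transform pair:
e^(-at)*u(t) <-> 1/(s+a)
With a = 1: L{4*e^(-1t)*u(t)} = 4/(s+1), ROC: Re(s) > -1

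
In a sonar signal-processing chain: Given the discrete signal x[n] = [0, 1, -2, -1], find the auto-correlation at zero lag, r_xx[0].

The auto-correlation at zero lag r_xx[0] equals the signal energy.
r_xx[0] = sum of x[n]^2 = 0^2 + 1^2 + (-2)^2 + (-1)^2
= 0 + 1 + 4 + 1 = 6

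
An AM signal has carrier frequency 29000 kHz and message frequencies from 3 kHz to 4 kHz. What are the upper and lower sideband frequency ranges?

Upper sideband (USB) = fc + [fm_low, fm_high] = 29000 + [3, 4] = [29003, 29004] kHz
Lower sideband (LSB) = fc - [fm_high, fm_low] = 29000 - [4, 3] = [28996, 28997] kHz
Total occupied spectrum: 28996 kHz to 29004 kHz (plus carrier at 29000 kHz)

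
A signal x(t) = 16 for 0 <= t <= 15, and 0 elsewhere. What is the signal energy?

Energy = integral of |x(t)|^2 dt over the signal duration
= 16^2 * 15 = 256 * 15 = 3840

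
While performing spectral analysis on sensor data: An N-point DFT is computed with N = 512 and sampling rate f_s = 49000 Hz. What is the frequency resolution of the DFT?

DFT frequency resolution = f_s / N
= 49000 / 512 = 6125/64 Hz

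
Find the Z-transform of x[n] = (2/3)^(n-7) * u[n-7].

Time-shifting property: if X(z) = Z{x[n]}, then Z{x[n-d]} = z^(-d) * X(z)
X(z) = z/(z - 2/3) for x[n] = (2/3)^n * u[n]
Z{x[n-7]} = z^(-7) * z/(z - 2/3) = z^(-6)/(z - 2/3)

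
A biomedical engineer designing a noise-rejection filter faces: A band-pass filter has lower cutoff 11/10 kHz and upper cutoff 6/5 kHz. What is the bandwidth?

Bandwidth = f_high - f_low
= 6/5 kHz - 11/10 kHz = 1/10 kHz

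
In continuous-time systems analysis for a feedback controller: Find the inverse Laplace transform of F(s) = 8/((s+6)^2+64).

Standard pair: w/((s+a)^2+w^2) <-> e^(-at)*sin(wt)*u(t)
With a=6, w=8: f(t) = e^(-6t)*sin(8t)*u(t)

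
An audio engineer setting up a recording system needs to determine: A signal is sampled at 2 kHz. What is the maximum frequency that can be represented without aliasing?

The maximum frequency that can be represented without aliasing
is the Nyquist frequency: f_max = f_s / 2 = 2 kHz / 2 = 1 kHz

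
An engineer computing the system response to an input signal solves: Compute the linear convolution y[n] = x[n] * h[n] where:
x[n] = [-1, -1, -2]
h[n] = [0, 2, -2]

y[n] = sum_k x[k]*h[n-k]. Output length = len(x) + len(h) - 1 = 3 + 3 - 1 = 5.
y[0] = -1*0 = 0
y[1] = -1*0 + -1*2 = -2
y[2] = -2*0 + -1*2 + -1*-2 = 0
y[3] = -2*2 + -1*-2 = -2
y[4] = -2*-2 = 4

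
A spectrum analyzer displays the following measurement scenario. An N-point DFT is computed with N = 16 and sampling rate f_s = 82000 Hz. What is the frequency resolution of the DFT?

DFT frequency resolution = f_s / N
= 82000 / 16 = 5125 Hz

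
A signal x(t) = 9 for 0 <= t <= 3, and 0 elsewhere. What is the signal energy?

Energy = integral of |x(t)|^2 dt over the signal duration
= 9^2 * 3 = 81 * 3 = 243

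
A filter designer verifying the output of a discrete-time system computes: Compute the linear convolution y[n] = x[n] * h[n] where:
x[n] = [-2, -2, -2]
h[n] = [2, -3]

y[n] = sum_k x[k]*h[n-k]. Output length = len(x) + len(h) - 1 = 3 + 2 - 1 = 4.
y[0] = -2*2 = -4
y[1] = -2*2 + -2*-3 = 2
y[2] = -2*2 + -2*-3 = 2
y[3] = -2*-3 = 6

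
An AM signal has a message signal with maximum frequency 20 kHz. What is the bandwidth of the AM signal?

In AM (double-sideband), the bandwidth is twice the message frequency.
BW = 2 * f_m = 2 * 20 kHz = 40 kHz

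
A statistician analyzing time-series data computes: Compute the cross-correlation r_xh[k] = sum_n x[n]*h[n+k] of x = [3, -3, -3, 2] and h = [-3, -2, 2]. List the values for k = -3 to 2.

Both sequences indexed from 0 and zero outside their support.
Lags with overlap: k = -3 to 2.
  r_xh[-3] = x[3]*h[0] = -6
  r_xh[-2] = x[2]*h[0] + x[3]*h[1] = 5
  r_xh[-1] = x[1]*h[0] + x[2]*h[1] + x[3]*h[2] = 19
  r_xh[0] = x[0]*h[0] + x[1]*h[1] + x[2]*h[2] = -9
  r_xh[1] = x[0]*h[1] + x[1]*h[2] = -12
  r_xh[2] = x[0]*h[2] = 6
r_xh = [-6, 5, 19, -9, -12, 6] (for k = -3, ..., 2)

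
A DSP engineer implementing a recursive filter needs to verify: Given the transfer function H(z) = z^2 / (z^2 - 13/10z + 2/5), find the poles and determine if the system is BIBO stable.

Poles are roots of the denominator: z^2 - 13/10z + 2/5 = 0.
Quadratic formula: z = [-(-13/10) +/- sqrt((-13/10)^2 - 4*(2/5))] / 2
Discriminant = 169/100 - 8/5 = 9/100; sqrt = 3/10.
z = (13/10 +/- 3/10) / 2 => z = 4/5 or z = 1/2.
|p1| = 1/2, |p2| = 4/5.
For BIBO stability, all poles must lie inside the unit circle (|p| < 1).
System is STABLE since both |p| < 1.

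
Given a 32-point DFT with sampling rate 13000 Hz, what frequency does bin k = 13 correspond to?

The frequency of DFT bin k is: f_k = k * f_s / N
f_13 = 13 * 13000 / 32 = 21125/4 Hz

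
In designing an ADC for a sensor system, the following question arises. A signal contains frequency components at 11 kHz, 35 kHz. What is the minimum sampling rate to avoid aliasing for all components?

The highest frequency component is f_max = 35 kHz.
Nyquist rate = 2 * f_max = 2 * 35 kHz = 70 kHz.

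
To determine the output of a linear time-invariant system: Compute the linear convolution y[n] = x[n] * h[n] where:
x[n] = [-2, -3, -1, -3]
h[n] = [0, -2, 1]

y[n] = sum_k x[k]*h[n-k]. Output length = len(x) + len(h) - 1 = 4 + 3 - 1 = 6.
y[0] = -2*0 = 0
y[1] = -3*0 + -2*-2 = 4
y[2] = -1*0 + -3*-2 + -2*1 = 4
y[3] = -3*0 + -1*-2 + -3*1 = -1
y[4] = -3*-2 + -1*1 = 5
y[5] = -3*1 = -3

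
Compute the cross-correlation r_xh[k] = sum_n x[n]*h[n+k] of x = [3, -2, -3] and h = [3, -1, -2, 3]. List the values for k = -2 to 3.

Both sequences indexed from 0 and zero outside their support.
Lags with overlap: k = -2 to 3.
  r_xh[-2] = x[2]*h[0] = -9
  r_xh[-1] = x[1]*h[0] + x[2]*h[1] = -3
  r_xh[0] = x[0]*h[0] + x[1]*h[1] + x[2]*h[2] = 17
  r_xh[1] = x[0]*h[1] + x[1]*h[2] + x[2]*h[3] = -8
  r_xh[2] = x[0]*h[2] + x[1]*h[3] = -12
  r_xh[3] = x[0]*h[3] = 9
r_xh = [-9, -3, 17, -8, -12, 9] (for k = -2, ..., 3)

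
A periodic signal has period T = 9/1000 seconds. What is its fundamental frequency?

The fundamental frequency is the reciprocal of the period.
f = 1/T = 1/(9/1000) = 1000/9 Hz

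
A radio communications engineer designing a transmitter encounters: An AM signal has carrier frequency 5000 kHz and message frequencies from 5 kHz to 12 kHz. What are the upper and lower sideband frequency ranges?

Upper sideband (USB) = fc + [fm_low, fm_high] = 5000 + [5, 12] = [5005, 5012] kHz
Lower sideband (LSB) = fc - [fm_high, fm_low] = 5000 - [12, 5] = [4988, 4995] kHz
Total occupied spectrum: 4988 kHz to 5012 kHz (plus carrier at 5000 kHz)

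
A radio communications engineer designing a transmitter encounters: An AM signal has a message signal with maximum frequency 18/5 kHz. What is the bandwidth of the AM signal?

In AM (double-sideband), the bandwidth is twice the message frequency.
BW = 2 * f_m = 2 * 18/5 kHz = 36/5 kHz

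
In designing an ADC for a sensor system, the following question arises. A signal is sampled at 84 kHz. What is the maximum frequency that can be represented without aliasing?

The maximum frequency that can be represented without aliasing
is the Nyquist frequency: f_max = f_s / 2 = 84 kHz / 2 = 42 kHz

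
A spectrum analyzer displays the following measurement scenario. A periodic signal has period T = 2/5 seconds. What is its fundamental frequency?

The fundamental frequency is the reciprocal of the period.
f = 1/T = 1/(2/5) = 5/2 Hz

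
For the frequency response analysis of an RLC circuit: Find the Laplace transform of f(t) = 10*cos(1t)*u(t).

Standard pair: cos(wt)*u(t) <-> s/(s^2+w^2)
With w = 1: L{10*cos(1t)*u(t)} = 10s/(s^2+1)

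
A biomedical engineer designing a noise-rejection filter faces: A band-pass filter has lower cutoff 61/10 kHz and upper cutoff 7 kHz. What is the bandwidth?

Bandwidth = f_high - f_low
= 7 kHz - 61/10 kHz = 9/10 kHz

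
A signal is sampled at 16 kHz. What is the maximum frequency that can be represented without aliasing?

The maximum frequency that can be represented without aliasing
is the Nyquist frequency: f_max = f_s / 2 = 16 kHz / 2 = 8 kHz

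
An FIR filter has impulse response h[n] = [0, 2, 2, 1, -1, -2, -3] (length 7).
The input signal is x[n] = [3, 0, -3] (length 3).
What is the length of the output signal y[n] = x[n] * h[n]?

For linear convolution, the output length is:
len(y) = len(x) + len(h) - 1 = 3 + 7 - 1 = 9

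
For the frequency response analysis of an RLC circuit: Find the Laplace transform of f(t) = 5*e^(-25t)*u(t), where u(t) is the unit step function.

Standard Laplace transform pair:
e^(-at)*u(t) <-> 1/(s+a)
With a = 25: L{5*e^(-25t)*u(t)} = 5/(s+25), ROC: Re(s) > -25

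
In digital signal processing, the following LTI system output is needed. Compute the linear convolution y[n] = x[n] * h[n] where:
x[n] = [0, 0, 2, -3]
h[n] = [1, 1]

y[n] = sum_k x[k]*h[n-k]. Output length = len(x) + len(h) - 1 = 4 + 2 - 1 = 5.
y[0] = 0*1 = 0
y[1] = 0*1 + 0*1 = 0
y[2] = 2*1 + 0*1 = 2
y[3] = -3*1 + 2*1 = -1
y[4] = -3*1 = -3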